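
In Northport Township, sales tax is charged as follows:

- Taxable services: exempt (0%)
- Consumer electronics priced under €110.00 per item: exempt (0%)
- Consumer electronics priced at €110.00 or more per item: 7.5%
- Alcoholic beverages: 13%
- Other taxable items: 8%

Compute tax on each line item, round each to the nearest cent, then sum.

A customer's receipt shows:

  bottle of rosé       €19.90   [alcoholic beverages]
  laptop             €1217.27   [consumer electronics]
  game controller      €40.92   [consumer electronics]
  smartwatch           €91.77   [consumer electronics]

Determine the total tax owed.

Bottle of rosé €19.90: alcoholic beverages → 13% → €2.59
Laptop €1217.27: consumer electronics, €110.00 or more → 7.5% → €91.30
Game controller €40.92: consumer electronics, under €110.00 → 0% → €0.00
Smartwatch €91.77: consumer electronics, under €110.00 → 0% → €0.00
Total tax = €2.59 + €91.30 = €93.89

€93.89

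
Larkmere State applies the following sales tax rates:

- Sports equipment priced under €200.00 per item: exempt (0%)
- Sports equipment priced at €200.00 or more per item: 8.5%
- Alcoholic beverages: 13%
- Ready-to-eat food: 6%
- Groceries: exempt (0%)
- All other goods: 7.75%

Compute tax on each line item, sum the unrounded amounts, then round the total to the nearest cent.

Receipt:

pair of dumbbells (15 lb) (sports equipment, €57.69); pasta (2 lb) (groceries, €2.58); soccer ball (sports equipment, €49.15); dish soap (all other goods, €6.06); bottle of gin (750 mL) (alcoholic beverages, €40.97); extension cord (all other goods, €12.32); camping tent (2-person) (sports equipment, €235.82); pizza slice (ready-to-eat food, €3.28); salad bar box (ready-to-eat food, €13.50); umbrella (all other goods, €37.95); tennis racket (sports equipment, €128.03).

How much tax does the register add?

€30.74

Pair of dumbbells (15 lb) €57.69: sports equipment, under €200.00 → 0% → €0.00
Pasta (2 lb) €2.58: groceries → 0% → €0.00
Soccer ball €49.15: sports equipment, under €200.00 → 0% → €0.00
Dish soap €6.06: all other goods → 7.75% → €0.46965
Bottle of gin (750 mL) €40.97: alcoholic beverages → 13% → €5.3261
Extension cord €12.32: all other goods → 7.75% → €0.9548
Camping tent (2-person) €235.82: sports equipment, €200.00 or more → 8.5% → €20.0447
Pizza slice €3.28: ready-to-eat food → 6% → €0.1968
Salad bar box €13.50: ready-to-eat food → 6% → €0.81
Umbrella €37.95: all other goods → 7.75% → €2.941125
Tennis racket €128.03: sports equipment, under €200.00 → 0% → €0.00
Unrounded tax sum = €30.743175 → €30.74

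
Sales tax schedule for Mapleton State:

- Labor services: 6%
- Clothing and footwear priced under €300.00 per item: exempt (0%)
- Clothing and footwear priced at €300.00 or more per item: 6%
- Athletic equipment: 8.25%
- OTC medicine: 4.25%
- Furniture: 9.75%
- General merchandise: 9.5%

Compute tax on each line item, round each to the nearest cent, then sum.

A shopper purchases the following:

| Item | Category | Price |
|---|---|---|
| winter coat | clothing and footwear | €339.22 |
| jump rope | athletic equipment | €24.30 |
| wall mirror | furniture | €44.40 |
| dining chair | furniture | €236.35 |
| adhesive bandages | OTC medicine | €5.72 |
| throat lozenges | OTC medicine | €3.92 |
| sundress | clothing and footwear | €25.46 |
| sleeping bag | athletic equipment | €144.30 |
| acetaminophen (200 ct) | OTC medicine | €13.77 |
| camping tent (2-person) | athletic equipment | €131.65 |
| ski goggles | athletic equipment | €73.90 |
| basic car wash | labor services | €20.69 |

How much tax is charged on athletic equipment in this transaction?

€30.86

Jump rope €24.30: athletic equipment → 8.25% → €2.00
Sleeping bag €144.30: athletic equipment → 8.25% → €11.90
Camping tent (2-person) €131.65: athletic equipment → 8.25% → €10.86
Ski goggles €73.90: athletic equipment → 8.25% → €6.10
Tax on athletic equipment = €2.00 + €11.90 + €10.86 + €6.10 = €30.86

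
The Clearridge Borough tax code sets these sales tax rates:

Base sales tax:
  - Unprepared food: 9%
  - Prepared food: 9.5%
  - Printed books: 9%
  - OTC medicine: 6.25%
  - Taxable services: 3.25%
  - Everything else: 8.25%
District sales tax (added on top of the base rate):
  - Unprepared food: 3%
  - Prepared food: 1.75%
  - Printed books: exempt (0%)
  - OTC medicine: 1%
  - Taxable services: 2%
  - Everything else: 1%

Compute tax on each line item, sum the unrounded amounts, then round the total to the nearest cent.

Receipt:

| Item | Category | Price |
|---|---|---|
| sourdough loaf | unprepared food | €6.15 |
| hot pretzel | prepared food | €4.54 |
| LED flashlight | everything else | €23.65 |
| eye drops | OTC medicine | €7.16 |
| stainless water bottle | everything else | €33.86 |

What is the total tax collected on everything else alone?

LED flashlight €23.65: everything else → 8.25% + 1% district = 9.25% → €2.187625
Stainless water bottle €33.86: everything else → 8.25% + 1% district = 9.25% → €3.13205
Tax on everything else: unrounded sum = €5.319675 → €5.32

€5.32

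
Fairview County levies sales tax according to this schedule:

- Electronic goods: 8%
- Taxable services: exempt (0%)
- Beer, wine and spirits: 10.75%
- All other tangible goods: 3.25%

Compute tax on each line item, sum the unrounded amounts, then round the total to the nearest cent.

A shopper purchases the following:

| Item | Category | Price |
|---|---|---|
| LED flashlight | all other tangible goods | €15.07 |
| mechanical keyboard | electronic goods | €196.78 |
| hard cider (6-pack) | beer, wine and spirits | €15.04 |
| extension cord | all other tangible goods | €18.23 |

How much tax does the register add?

LED flashlight €15.07: all other tangible goods → 3.25% → €0.489775
Mechanical keyboard €196.78: electronic goods → 8% → €15.7424
Hard cider (6-pack) €15.04: beer, wine and spirits → 10.75% → €1.6168
Extension cord €18.23: all other tangible goods → 3.25% → €0.592475
Unrounded tax sum = €18.44145 → €18.44

€18.44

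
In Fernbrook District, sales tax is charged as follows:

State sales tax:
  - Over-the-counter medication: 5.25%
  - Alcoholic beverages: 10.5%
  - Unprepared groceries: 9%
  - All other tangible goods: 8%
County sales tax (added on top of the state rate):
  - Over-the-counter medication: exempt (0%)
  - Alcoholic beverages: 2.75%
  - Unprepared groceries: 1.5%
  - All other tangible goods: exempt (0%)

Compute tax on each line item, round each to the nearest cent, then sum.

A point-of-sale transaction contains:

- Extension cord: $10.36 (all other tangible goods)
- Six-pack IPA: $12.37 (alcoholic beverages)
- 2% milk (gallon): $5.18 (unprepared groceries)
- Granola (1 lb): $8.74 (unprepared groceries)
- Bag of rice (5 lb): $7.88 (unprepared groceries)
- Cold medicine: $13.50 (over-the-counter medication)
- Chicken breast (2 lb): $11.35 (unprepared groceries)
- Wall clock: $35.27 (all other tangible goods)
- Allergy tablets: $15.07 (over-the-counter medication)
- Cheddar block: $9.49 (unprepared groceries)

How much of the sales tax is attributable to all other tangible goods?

Extension cord $10.36: all other tangible goods → 8% + 0% county = 8% → $0.83
Wall clock $35.27: all other tangible goods → 8% + 0% county = 8% → $2.82
Tax on all other tangible goods = $0.83 + $2.82 = $3.65

$3.65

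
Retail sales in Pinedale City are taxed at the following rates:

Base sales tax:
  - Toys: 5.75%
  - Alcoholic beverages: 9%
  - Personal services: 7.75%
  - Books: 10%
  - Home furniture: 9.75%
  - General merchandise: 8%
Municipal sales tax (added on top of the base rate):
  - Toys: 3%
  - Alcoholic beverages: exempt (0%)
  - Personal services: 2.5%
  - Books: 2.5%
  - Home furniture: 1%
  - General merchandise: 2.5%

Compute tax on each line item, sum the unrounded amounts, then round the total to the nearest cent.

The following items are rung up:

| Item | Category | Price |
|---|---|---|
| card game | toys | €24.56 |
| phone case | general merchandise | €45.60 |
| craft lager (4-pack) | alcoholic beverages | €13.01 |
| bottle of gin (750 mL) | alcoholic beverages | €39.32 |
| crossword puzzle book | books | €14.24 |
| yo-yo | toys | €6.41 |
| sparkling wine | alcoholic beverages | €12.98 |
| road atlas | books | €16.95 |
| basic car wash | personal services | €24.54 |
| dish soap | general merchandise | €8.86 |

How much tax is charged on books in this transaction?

€3.90

Crossword puzzle book €14.24: books → 10% + 2.5% municipal = 12.5% → €1.78
Road atlas €16.95: books → 10% + 2.5% municipal = 12.5% → €2.11875
Tax on books: unrounded sum = €3.89875 → €3.90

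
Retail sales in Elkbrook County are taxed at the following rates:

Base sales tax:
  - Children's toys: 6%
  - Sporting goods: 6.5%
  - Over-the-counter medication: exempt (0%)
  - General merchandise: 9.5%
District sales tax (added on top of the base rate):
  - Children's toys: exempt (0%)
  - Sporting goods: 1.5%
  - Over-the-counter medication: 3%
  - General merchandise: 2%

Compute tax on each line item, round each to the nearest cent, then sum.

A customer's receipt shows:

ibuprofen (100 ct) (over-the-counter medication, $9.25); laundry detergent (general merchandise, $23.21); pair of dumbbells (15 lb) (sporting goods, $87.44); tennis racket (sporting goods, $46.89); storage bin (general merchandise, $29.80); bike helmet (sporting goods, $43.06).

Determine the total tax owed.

Ibuprofen (100 ct) $9.25: over-the-counter medication → 0% + 3% district = 3% → $0.28
Laundry detergent $23.21: general merchandise → 9.5% + 2% district = 11.5% → $2.67
Pair of dumbbells (15 lb) $87.44: sporting goods → 6.5% + 1.5% district = 8% → $7.00
Tennis racket $46.89: sporting goods → 6.5% + 1.5% district = 8% → $3.75
Storage bin $29.80: general merchandise → 9.5% + 2% district = 11.5% → $3.43
Bike helmet $43.06: sporting goods → 6.5% + 1.5% district = 8% → $3.44
Total tax = $0.28 + $2.67 + $7.00 + $3.75 + $3.43 + $3.44 = $20.57

$20.57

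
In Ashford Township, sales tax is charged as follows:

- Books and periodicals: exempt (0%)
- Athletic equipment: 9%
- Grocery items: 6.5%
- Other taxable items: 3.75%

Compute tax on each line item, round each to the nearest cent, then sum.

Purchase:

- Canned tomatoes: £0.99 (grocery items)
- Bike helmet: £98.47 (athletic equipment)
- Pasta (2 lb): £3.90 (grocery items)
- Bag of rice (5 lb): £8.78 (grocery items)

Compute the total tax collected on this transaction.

£9.74

Canned tomatoes £0.99: grocery items → 6.5% → £0.06
Bike helmet £98.47: athletic equipment → 9% → £8.86
Pasta (2 lb) £3.90: grocery items → 6.5% → £0.25
Bag of rice (5 lb) £8.78: grocery items → 6.5% → £0.57
Total tax = £0.06 + £8.86 + £0.25 + £0.57 = £9.74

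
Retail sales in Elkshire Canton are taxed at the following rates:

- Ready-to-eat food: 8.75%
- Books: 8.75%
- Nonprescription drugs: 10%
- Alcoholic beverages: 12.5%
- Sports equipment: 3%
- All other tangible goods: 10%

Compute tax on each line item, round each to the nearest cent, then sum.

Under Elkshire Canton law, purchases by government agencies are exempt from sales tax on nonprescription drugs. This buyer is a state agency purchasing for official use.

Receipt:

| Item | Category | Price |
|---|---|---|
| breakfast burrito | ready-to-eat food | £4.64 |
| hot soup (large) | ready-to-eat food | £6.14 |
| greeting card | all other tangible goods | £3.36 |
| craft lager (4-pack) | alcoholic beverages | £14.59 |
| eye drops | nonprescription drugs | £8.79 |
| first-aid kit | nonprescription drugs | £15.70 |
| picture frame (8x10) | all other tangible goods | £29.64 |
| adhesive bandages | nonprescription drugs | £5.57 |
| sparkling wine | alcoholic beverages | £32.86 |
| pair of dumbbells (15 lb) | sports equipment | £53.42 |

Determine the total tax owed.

Breakfast burrito £4.64: ready-to-eat food → 8.75% → £0.41
Hot soup (large) £6.14: ready-to-eat food → 8.75% → £0.54
Greeting card £3.36: all other tangible goods → 10% → £0.34
Craft lager (4-pack) £14.59: alcoholic beverages → 12.5% → £1.82
Eye drops £8.79: nonprescription drugs, buyer-exempt → 0% → £0.00
First-aid kit £15.70: nonprescription drugs, buyer-exempt → 0% → £0.00
Picture frame (8x10) £29.64: all other tangible goods → 10% → £2.96
Adhesive bandages £5.57: nonprescription drugs, buyer-exempt → 0% → £0.00
Sparkling wine £32.86: alcoholic beverages → 12.5% → £4.11
Pair of dumbbells (15 lb) £53.42: sports equipment → 3% → £1.60
Total tax = £0.41 + £0.54 + £0.34 + £1.82 + £2.96 + £4.11 + £1.60 = £11.78

£11.78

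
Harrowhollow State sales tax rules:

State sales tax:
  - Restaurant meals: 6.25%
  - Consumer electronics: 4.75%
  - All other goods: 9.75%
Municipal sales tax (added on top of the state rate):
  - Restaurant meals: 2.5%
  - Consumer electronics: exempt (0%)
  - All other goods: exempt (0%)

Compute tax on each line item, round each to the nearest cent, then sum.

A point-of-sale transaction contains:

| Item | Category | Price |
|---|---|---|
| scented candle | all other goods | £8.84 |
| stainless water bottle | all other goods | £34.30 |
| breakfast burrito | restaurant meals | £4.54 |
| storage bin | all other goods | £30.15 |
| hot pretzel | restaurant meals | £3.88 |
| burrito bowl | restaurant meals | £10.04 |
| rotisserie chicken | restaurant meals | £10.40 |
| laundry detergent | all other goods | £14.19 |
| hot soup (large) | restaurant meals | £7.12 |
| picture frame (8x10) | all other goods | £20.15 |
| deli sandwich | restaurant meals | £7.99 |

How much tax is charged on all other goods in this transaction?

£10.48

Scented candle £8.84: all other goods → 9.75% + 0% municipal = 9.75% → £0.86
Stainless water bottle £34.30: all other goods → 9.75% + 0% municipal = 9.75% → £3.34
Storage bin £30.15: all other goods → 9.75% + 0% municipal = 9.75% → £2.94
Laundry detergent £14.19: all other goods → 9.75% + 0% municipal = 9.75% → £1.38
Picture frame (8x10) £20.15: all other goods → 9.75% + 0% municipal = 9.75% → £1.96
Tax on all other goods = £0.86 + £3.34 + £2.94 + £1.38 + £1.96 = £10.48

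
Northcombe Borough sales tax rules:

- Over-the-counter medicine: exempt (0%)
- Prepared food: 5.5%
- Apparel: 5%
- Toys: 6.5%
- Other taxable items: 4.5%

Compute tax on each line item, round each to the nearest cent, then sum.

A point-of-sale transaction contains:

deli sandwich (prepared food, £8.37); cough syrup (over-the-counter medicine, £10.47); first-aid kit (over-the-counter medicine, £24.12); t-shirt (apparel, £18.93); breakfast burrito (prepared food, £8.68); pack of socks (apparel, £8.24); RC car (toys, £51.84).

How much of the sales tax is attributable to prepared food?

Deli sandwich £8.37: prepared food → 5.5% → £0.46
Breakfast burrito £8.68: prepared food → 5.5% → £0.48
Tax on prepared food = £0.46 + £0.48 = £0.94

£0.94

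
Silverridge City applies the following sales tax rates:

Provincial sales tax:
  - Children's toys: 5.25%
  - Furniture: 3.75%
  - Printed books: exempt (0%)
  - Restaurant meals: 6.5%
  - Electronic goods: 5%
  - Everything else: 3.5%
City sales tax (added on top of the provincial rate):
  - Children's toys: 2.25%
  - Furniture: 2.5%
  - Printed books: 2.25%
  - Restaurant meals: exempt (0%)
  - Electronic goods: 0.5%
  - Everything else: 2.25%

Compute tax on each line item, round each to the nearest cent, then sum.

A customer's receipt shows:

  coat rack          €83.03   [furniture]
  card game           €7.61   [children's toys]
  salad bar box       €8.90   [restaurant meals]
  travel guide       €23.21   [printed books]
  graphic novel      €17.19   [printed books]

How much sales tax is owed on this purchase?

Coat rack €83.03: furniture → 3.75% + 2.5% city = 6.25% → €5.19
Card game €7.61: children's toys → 5.25% + 2.25% city = 7.5% → €0.57
Salad bar box €8.90: restaurant meals → 6.5% + 0% city = 6.5% → €0.58
Travel guide €23.21: printed books → 0% + 2.25% city = 2.25% → €0.52
Graphic novel €17.19: printed books → 0% + 2.25% city = 2.25% → €0.39
Total tax = €5.19 + €0.57 + €0.58 + €0.52 + €0.39 = €7.25

€7.25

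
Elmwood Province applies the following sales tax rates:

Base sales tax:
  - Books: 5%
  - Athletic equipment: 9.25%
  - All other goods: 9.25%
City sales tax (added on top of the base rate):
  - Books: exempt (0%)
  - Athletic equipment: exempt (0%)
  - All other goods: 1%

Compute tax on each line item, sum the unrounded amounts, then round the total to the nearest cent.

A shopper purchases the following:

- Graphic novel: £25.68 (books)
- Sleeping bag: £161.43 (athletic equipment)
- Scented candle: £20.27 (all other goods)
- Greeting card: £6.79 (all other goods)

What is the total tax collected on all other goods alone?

£2.77

Scented candle £20.27: all other goods → 9.25% + 1% city = 10.25% → £2.077675
Greeting card £6.79: all other goods → 9.25% + 1% city = 10.25% → £0.695975
Tax on all other goods: unrounded sum = £2.77365 → £2.77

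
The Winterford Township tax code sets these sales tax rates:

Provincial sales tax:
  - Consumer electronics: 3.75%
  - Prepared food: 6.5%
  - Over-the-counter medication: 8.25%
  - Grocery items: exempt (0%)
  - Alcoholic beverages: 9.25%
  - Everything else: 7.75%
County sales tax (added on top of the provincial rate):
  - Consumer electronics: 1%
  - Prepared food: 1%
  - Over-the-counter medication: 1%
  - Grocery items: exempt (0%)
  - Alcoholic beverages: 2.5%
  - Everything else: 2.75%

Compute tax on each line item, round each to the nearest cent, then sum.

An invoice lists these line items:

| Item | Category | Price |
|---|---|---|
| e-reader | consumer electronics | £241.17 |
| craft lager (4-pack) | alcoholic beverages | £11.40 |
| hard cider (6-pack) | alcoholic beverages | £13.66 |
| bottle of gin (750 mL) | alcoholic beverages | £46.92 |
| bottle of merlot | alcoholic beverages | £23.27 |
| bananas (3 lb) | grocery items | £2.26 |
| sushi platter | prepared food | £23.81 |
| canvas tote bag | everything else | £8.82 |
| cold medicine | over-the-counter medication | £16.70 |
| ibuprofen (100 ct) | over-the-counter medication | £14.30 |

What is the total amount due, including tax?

E-reader £241.17: consumer electronics → 3.75% + 1% county = 4.75% → £11.46
Craft lager (4-pack) £11.40: alcoholic beverages → 9.25% + 2.5% county = 11.75% → £1.34
Hard cider (6-pack) £13.66: alcoholic beverages → 9.25% + 2.5% county = 11.75% → £1.61
Bottle of gin (750 mL) £46.92: alcoholic beverages → 9.25% + 2.5% county = 11.75% → £5.51
Bottle of merlot £23.27: alcoholic beverages → 9.25% + 2.5% county = 11.75% → £2.73
Bananas (3 lb) £2.26: grocery items → 0% + 0% county = 0% → £0.00
Sushi platter £23.81: prepared food → 6.5% + 1% county = 7.5% → £1.79
Canvas tote bag £8.82: everything else → 7.75% + 2.75% county = 10.5% → £0.93
Cold medicine £16.70: over-the-counter medication → 8.25% + 1% county = 9.25% → £1.54
Ibuprofen (100 ct) £14.30: over-the-counter medication → 8.25% + 1% county = 9.25% → £1.32
Subtotal = £402.31; tax = £28.23; total due = £430.54

£430.54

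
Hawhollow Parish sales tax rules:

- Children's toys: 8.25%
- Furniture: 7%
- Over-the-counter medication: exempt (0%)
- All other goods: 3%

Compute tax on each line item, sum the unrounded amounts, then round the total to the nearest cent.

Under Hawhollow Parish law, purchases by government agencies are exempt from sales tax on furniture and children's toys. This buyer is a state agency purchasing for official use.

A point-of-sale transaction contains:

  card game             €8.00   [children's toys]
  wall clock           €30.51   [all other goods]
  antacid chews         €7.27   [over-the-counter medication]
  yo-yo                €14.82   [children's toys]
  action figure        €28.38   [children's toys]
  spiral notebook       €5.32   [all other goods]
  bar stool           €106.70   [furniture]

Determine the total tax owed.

Card game €8.00: children's toys, buyer-exempt → 0% → €0.00
Wall clock €30.51: all other goods → 3% → €0.9153
Antacid chews €7.27: over-the-counter medication → 0% → €0.00
Yo-yo €14.82: children's toys, buyer-exempt → 0% → €0.00
Action figure €28.38: children's toys, buyer-exempt → 0% → €0.00
Spiral notebook €5.32: all other goods → 3% → €0.1596
Bar stool €106.70: furniture, buyer-exempt → 0% → €0.00
Unrounded tax sum = €1.0749 → €1.07

€1.07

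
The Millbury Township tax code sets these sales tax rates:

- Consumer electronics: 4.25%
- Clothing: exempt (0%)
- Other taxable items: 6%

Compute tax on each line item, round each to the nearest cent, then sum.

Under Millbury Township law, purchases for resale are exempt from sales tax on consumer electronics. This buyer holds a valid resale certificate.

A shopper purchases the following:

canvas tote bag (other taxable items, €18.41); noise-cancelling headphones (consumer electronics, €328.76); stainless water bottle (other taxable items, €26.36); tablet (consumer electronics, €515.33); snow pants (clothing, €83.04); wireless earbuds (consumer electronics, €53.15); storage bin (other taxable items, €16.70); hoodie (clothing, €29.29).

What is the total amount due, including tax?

€1074.72

Canvas tote bag €18.41: other taxable items → 6% → €1.10
Noise-cancelling headphones €328.76: consumer electronics, buyer-exempt → 0% → €0.00
Stainless water bottle €26.36: other taxable items → 6% → €1.58
Tablet €515.33: consumer electronics, buyer-exempt → 0% → €0.00
Snow pants €83.04: clothing → 0% → €0.00
Wireless earbuds €53.15: consumer electronics, buyer-exempt → 0% → €0.00
Storage bin €16.70: other taxable items → 6% → €1.00
Hoodie €29.29: clothing → 0% → €0.00
Subtotal = €1071.04; tax = €3.68; total due = €1074.72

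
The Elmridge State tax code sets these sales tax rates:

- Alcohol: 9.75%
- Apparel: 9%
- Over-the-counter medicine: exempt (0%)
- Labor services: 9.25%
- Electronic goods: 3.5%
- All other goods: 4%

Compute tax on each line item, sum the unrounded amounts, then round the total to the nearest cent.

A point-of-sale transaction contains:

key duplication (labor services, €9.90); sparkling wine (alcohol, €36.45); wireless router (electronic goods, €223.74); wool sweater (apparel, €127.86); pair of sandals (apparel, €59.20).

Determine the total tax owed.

€29.14

Key duplication €9.90: labor services → 9.25% → €0.91575
Sparkling wine €36.45: alcohol → 9.75% → €3.553875
Wireless router €223.74: electronic goods → 3.5% → €7.8309
Wool sweater €127.86: apparel → 9% → €11.5074
Pair of sandals €59.20: apparel → 9% → €5.328
Unrounded tax sum = €29.135925 → €29.14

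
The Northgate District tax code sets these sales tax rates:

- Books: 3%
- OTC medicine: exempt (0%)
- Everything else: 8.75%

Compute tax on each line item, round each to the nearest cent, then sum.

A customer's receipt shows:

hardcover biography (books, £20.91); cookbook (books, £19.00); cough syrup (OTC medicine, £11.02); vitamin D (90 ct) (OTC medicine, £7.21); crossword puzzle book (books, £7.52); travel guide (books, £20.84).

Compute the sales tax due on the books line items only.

Hardcover biography £20.91: books → 3% → £0.63
Cookbook £19.00: books → 3% → £0.57
Crossword puzzle book £7.52: books → 3% → £0.23
Travel guide £20.84: books → 3% → £0.63
Tax on books = £0.63 + £0.57 + £0.23 + £0.63 = £2.06

£2.06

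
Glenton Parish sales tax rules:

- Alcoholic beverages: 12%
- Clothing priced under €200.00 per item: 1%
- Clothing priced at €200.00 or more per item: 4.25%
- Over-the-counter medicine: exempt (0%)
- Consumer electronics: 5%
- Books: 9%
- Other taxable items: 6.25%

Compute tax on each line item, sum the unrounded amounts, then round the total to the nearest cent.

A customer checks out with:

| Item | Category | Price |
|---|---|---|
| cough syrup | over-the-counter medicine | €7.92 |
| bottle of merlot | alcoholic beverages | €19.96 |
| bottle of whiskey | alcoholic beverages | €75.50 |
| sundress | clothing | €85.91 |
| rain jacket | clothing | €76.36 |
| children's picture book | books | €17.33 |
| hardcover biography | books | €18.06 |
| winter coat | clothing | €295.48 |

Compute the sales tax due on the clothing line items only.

Sundress €85.91: clothing, under €200.00 → 1% → €0.8591
Rain jacket €76.36: clothing, under €200.00 → 1% → €0.7636
Winter coat €295.48: clothing, €200.00 or more → 4.25% → €12.5579
Tax on clothing: unrounded sum = €14.1806 → €14.18

€14.18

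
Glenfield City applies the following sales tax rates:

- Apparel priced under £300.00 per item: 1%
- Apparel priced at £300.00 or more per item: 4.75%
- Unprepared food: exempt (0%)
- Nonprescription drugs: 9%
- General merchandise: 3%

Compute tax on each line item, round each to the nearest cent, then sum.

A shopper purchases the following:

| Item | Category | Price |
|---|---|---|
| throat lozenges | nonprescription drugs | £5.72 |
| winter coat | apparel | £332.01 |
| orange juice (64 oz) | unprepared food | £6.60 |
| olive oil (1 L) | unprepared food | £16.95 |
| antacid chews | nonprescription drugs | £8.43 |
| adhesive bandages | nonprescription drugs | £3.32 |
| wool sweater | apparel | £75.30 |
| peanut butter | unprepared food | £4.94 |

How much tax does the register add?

Throat lozenges £5.72: nonprescription drugs → 9% → £0.51
Winter coat £332.01: apparel, £300.00 or more → 4.75% → £15.77
Orange juice (64 oz) £6.60: unprepared food → 0% → £0.00
Olive oil (1 L) £16.95: unprepared food → 0% → £0.00
Antacid chews £8.43: nonprescription drugs → 9% → £0.76
Adhesive bandages £3.32: nonprescription drugs → 9% → £0.30
Wool sweater £75.30: apparel, under £300.00 → 1% → £0.75
Peanut butter £4.94: unprepared food → 0% → £0.00
Total tax = £0.51 + £15.77 + £0.76 + £0.30 + £0.75 = £18.09

£18.09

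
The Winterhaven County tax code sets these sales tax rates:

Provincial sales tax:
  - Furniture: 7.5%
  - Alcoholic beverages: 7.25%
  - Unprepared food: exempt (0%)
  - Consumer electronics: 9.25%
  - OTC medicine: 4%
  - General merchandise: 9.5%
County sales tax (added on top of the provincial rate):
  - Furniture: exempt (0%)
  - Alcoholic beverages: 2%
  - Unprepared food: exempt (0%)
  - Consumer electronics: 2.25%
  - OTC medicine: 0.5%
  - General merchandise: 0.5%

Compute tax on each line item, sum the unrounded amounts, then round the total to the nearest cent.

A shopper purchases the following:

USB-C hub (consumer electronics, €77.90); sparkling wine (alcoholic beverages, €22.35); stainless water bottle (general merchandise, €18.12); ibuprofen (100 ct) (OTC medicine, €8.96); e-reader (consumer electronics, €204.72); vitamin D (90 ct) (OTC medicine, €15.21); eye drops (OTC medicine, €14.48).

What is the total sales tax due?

USB-C hub €77.90: consumer electronics → 9.25% + 2.25% county = 11.5% → €8.9585
Sparkling wine €22.35: alcoholic beverages → 7.25% + 2% county = 9.25% → €2.067375
Stainless water bottle €18.12: general merchandise → 9.5% + 0.5% county = 10% → €1.812
Ibuprofen (100 ct) €8.96: OTC medicine → 4% + 0.5% county = 4.5% → €0.4032
E-reader €204.72: consumer electronics → 9.25% + 2.25% county = 11.5% → €23.5428
Vitamin D (90 ct) €15.21: OTC medicine → 4% + 0.5% county = 4.5% → €0.68445
Eye drops €14.48: OTC medicine → 4% + 0.5% county = 4.5% → €0.6516
Unrounded tax sum = €38.119925 → €38.12

€38.12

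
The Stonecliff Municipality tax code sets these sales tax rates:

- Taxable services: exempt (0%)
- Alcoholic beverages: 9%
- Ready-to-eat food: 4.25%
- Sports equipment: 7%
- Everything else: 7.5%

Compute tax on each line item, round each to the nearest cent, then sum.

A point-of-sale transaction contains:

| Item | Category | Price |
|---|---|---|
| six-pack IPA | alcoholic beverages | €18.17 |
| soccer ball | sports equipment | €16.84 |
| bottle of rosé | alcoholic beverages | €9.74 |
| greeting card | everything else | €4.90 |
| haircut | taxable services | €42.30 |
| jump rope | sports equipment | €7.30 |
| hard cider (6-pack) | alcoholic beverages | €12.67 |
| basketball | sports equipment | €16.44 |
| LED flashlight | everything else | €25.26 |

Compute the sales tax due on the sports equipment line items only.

Soccer ball €16.84: sports equipment → 7% → €1.18
Jump rope €7.30: sports equipment → 7% → €0.51
Basketball €16.44: sports equipment → 7% → €1.15
Tax on sports equipment = €1.18 + €0.51 + €1.15 = €2.84

€2.84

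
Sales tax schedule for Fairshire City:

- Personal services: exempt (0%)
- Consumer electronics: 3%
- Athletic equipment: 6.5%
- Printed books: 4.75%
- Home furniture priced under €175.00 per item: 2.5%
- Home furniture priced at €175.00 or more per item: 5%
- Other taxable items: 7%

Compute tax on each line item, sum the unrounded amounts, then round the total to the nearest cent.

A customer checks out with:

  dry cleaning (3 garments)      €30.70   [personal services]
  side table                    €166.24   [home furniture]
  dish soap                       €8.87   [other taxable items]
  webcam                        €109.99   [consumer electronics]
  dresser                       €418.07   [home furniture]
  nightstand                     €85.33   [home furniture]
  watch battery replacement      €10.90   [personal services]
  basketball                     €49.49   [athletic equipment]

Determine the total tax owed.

€34.33

Dry cleaning (3 garments) €30.70: personal services → 0% → €0.00
Side table €166.24: home furniture, under €175.00 → 2.5% → €4.156
Dish soap €8.87: other taxable items → 7% → €0.6209
Webcam €109.99: consumer electronics → 3% → €3.2997
Dresser €418.07: home furniture, €175.00 or more → 5% → €20.9035
Nightstand €85.33: home furniture, under €175.00 → 2.5% → €2.13325
Watch battery replacement €10.90: personal services → 0% → €0.00
Basketball €49.49: athletic equipment → 6.5% → €3.21685
Unrounded tax sum = €34.3302 → €34.33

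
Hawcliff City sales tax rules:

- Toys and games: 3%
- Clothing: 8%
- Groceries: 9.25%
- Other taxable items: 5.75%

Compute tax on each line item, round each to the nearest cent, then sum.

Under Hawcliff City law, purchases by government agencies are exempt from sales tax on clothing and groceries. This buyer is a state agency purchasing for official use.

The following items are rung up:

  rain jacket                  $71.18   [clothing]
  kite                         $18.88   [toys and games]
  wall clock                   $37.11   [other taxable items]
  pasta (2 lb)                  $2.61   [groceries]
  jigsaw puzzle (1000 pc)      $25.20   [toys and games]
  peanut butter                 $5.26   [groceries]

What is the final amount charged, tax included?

$163.70

Rain jacket $71.18: clothing, buyer-exempt → 0% → $0.00
Kite $18.88: toys and games → 3% → $0.57
Wall clock $37.11: other taxable items → 5.75% → $2.13
Pasta (2 lb) $2.61: groceries, buyer-exempt → 0% → $0.00
Jigsaw puzzle (1000 pc) $25.20: toys and games → 3% → $0.76
Peanut butter $5.26: groceries, buyer-exempt → 0% → $0.00
Subtotal = $160.24; tax = $3.46; total due = $163.70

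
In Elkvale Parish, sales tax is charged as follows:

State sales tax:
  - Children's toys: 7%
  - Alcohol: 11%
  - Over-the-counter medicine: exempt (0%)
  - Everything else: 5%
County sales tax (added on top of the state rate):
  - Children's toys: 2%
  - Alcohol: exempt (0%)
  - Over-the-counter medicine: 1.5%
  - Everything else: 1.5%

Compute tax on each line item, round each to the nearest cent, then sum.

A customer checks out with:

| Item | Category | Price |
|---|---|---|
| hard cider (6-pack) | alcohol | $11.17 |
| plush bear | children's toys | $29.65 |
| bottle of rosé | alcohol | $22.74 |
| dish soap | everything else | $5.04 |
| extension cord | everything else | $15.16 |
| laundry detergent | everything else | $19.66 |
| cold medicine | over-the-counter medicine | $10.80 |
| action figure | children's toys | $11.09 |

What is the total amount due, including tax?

Hard cider (6-pack) $11.17: alcohol → 11% + 0% county = 11% → $1.23
Plush bear $29.65: children's toys → 7% + 2% county = 9% → $2.67
Bottle of rosé $22.74: alcohol → 11% + 0% county = 11% → $2.50
Dish soap $5.04: everything else → 5% + 1.5% county = 6.5% → $0.33
Extension cord $15.16: everything else → 5% + 1.5% county = 6.5% → $0.99
Laundry detergent $19.66: everything else → 5% + 1.5% county = 6.5% → $1.28
Cold medicine $10.80: over-the-counter medicine → 0% + 1.5% county = 1.5% → $0.16
Action figure $11.09: children's toys → 7% + 2% county = 9% → $1.00
Subtotal = $125.31; tax = $10.16; total due = $135.47

$135.47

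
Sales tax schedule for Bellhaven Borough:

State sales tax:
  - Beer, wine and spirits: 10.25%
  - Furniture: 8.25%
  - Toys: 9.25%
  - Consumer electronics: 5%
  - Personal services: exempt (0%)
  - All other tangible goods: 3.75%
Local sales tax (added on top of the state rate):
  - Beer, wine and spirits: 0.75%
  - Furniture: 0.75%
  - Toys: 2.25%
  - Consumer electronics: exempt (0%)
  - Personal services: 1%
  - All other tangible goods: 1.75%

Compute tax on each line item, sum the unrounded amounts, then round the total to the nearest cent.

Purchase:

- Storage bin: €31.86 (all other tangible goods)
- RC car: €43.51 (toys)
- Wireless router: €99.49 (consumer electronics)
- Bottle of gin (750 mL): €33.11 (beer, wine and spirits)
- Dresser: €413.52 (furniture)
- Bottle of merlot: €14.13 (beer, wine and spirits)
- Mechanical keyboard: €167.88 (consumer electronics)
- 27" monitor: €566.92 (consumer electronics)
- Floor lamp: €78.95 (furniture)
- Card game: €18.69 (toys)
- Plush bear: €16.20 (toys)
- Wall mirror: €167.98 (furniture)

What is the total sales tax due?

Storage bin €31.86: all other tangible goods → 3.75% + 1.75% local = 5.5% → €1.7523
RC car €43.51: toys → 9.25% + 2.25% local = 11.5% → €5.00365
Wireless router €99.49: consumer electronics → 5% + 0% local = 5% → €4.9745
Bottle of gin (750 mL) €33.11: beer, wine and spirits → 10.25% + 0.75% local = 11% → €3.6421
Dresser €413.52: furniture → 8.25% + 0.75% local = 9% → €37.2168
Bottle of merlot €14.13: beer, wine and spirits → 10.25% + 0.75% local = 11% → €1.5543
Mechanical keyboard €167.88: consumer electronics → 5% + 0% local = 5% → €8.394
27" monitor €566.92: consumer electronics → 5% + 0% local = 5% → €28.346
Floor lamp €78.95: furniture → 8.25% + 0.75% local = 9% → €7.1055
Card game €18.69: toys → 9.25% + 2.25% local = 11.5% → €2.14935
Plush bear €16.20: toys → 9.25% + 2.25% local = 11.5% → €1.863
Wall mirror €167.98: furniture → 8.25% + 0.75% local = 9% → €15.1182
Unrounded tax sum = €117.1197 → €117.12

€117.12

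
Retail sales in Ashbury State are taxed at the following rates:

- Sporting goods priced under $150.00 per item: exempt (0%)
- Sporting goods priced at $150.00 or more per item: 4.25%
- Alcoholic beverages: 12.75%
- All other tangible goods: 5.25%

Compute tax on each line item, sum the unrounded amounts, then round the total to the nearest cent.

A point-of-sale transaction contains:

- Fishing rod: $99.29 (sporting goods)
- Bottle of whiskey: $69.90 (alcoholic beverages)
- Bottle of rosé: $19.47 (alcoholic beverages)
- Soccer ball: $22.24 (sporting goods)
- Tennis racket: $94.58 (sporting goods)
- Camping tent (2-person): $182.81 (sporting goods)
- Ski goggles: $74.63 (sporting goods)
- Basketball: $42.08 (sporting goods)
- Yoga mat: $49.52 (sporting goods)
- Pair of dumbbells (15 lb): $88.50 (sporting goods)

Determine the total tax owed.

Fishing rod $99.29: sporting goods, under $150.00 → 0% → $0.00
Bottle of whiskey $69.90: alcoholic beverages → 12.75% → $8.91225
Bottle of rosé $19.47: alcoholic beverages → 12.75% → $2.482425
Soccer ball $22.24: sporting goods, under $150.00 → 0% → $0.00
Tennis racket $94.58: sporting goods, under $150.00 → 0% → $0.00
Camping tent (2-person) $182.81: sporting goods, $150.00 or more → 4.25% → $7.769425
Ski goggles $74.63: sporting goods, under $150.00 → 0% → $0.00
Basketball $42.08: sporting goods, under $150.00 → 0% → $0.00
Yoga mat $49.52: sporting goods, under $150.00 → 0% → $0.00
Pair of dumbbells (15 lb) $88.50: sporting goods, under $150.00 → 0% → $0.00
Unrounded tax sum = $19.1641 → $19.16

$19.16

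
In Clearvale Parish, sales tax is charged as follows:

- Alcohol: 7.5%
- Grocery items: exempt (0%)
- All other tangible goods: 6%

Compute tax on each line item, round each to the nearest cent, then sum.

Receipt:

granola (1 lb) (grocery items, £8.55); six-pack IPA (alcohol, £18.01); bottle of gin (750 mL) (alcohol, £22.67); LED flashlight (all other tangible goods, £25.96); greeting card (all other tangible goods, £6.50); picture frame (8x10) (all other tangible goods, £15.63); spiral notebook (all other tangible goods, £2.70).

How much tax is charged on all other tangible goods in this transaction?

£3.05

LED flashlight £25.96: all other tangible goods → 6% → £1.56
Greeting card £6.50: all other tangible goods → 6% → £0.39
Picture frame (8x10) £15.63: all other tangible goods → 6% → £0.94
Spiral notebook £2.70: all other tangible goods → 6% → £0.16
Tax on all other tangible goods = £1.56 + £0.39 + £0.94 + £0.16 = £3.05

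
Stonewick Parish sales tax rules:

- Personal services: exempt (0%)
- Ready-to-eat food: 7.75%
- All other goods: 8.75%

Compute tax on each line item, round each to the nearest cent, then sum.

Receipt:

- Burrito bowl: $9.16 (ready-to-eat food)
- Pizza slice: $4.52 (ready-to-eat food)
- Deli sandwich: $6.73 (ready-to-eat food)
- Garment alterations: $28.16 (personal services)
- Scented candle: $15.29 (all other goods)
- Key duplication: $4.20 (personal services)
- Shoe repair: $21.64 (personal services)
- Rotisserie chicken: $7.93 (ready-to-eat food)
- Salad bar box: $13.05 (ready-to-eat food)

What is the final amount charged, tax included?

Burrito bowl $9.16: ready-to-eat food → 7.75% → $0.71
Pizza slice $4.52: ready-to-eat food → 7.75% → $0.35
Deli sandwich $6.73: ready-to-eat food → 7.75% → $0.52
Garment alterations $28.16: personal services → 0% → $0.00
Scented candle $15.29: all other goods → 8.75% → $1.34
Key duplication $4.20: personal services → 0% → $0.00
Shoe repair $21.64: personal services → 0% → $0.00
Rotisserie chicken $7.93: ready-to-eat food → 7.75% → $0.61
Salad bar box $13.05: ready-to-eat food → 7.75% → $1.01
Subtotal = $110.68; tax = $4.54; total due = $115.22

$115.22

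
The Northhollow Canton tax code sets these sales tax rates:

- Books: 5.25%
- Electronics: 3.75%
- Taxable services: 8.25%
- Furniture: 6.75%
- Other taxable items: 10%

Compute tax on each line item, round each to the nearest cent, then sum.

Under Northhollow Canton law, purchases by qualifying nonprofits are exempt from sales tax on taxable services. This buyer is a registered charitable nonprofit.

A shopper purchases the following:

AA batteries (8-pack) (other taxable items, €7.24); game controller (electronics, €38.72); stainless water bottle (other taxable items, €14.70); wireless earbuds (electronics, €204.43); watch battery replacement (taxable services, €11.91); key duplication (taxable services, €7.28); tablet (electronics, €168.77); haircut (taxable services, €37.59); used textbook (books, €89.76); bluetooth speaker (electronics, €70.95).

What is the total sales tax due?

€25.01

AA batteries (8-pack) €7.24: other taxable items → 10% → €0.72
Game controller €38.72: electronics → 3.75% → €1.45
Stainless water bottle €14.70: other taxable items → 10% → €1.47
Wireless earbuds €204.43: electronics → 3.75% → €7.67
Watch battery replacement €11.91: taxable services, buyer-exempt → 0% → €0.00
Key duplication €7.28: taxable services, buyer-exempt → 0% → €0.00
Tablet €168.77: electronics → 3.75% → €6.33
Haircut €37.59: taxable services, buyer-exempt → 0% → €0.00
Used textbook €89.76: books → 5.25% → €4.71
Bluetooth speaker €70.95: electronics → 3.75% → €2.66
Total tax = €0.72 + €1.45 + €1.47 + €7.67 + €6.33 + €4.71 + €2.66 = €25.01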